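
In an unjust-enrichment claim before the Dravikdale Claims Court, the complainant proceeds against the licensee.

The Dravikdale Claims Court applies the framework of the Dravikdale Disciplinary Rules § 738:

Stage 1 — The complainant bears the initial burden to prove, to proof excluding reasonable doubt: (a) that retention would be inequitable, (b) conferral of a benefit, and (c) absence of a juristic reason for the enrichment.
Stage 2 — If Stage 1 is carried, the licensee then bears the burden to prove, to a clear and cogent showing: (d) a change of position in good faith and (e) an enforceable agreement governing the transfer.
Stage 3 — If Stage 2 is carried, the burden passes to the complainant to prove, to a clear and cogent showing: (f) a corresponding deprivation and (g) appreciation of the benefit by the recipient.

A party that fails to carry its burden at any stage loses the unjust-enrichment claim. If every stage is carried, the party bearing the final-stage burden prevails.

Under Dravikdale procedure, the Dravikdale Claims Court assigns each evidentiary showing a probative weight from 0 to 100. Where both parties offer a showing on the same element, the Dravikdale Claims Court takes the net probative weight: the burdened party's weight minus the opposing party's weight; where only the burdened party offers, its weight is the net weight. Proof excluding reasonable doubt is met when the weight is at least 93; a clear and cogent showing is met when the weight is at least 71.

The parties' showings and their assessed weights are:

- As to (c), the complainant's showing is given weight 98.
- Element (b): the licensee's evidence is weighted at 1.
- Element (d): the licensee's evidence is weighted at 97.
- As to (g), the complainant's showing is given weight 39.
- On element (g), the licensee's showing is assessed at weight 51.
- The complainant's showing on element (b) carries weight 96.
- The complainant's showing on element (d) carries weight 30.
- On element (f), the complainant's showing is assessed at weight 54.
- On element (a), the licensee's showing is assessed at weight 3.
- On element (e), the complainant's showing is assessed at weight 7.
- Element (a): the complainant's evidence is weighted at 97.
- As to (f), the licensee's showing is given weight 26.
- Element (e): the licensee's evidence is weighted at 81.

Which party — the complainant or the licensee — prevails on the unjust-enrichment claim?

complainant

Stage 1 — burden on complainant; standard: proof excluding reasonable doubt (weight is at least 93).
    (a): 97 − 3 = 94 ≥ 93 [met]
    (b): 96 − 1 = 95 ≥ 93 [met]
    (c): 98 ≥ 93 [met]
  All elements met. The burden passes to the licensee.
Stage 2 — burden on licensee; standard: a clear and cogent showing (weight is at least 71).
    (d): 97 − 30 = 67 < 71 [not met]
    (e): 81 − 7 = 74 ≥ 71 [met]
  Not every element is met, so the licensee fails to carry Stage 2.
The analysis ends at Stage 2; the complainant prevails.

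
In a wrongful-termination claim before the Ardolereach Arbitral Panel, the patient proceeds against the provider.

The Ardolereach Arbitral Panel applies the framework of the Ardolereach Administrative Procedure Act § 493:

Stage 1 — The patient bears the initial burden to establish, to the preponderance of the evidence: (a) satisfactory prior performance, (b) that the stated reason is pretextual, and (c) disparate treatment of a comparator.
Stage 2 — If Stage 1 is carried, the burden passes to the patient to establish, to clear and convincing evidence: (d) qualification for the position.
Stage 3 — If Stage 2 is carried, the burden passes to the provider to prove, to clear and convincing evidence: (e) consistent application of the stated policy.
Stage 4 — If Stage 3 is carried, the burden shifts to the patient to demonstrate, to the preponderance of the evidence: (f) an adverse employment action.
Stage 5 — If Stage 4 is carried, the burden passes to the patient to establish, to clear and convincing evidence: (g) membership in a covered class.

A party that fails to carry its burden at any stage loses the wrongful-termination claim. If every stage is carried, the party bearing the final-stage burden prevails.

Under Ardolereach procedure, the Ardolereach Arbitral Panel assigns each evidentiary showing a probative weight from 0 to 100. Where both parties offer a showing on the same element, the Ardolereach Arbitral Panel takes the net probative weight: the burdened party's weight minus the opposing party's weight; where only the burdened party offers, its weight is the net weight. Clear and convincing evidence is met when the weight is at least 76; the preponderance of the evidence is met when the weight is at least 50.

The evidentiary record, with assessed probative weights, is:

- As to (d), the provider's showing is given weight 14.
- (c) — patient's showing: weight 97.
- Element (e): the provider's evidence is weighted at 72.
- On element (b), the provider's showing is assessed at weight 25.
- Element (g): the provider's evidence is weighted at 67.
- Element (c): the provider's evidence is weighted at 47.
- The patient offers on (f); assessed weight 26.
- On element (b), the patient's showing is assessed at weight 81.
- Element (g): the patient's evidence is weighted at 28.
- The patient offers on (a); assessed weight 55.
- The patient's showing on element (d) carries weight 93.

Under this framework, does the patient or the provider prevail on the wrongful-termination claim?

Stage 1 — burden on patient; standard: the preponderance of the evidence (weight is at least 50).
    (a): 55 ≥ 50 [met]
    (b): 81 − 25 = 56 ≥ 50 [met]
    (c): 97 − 47 = 50 ≥ 50 [met]
  All elements met. The patient retains the burden for Stage 2.
Stage 2 — burden on patient; standard: clear and convincing evidence (weight is at least 76).
    (d): 93 − 14 = 79 ≥ 76 [met]
  Stage 2 carried; the burden shifts to the provider.
Stage 3 — burden on provider; standard: clear and convincing evidence (weight is at least 76).
    (e): 72 < 76 [not met]
  The provider does not carry Stage 3.
The patient prevails.

patient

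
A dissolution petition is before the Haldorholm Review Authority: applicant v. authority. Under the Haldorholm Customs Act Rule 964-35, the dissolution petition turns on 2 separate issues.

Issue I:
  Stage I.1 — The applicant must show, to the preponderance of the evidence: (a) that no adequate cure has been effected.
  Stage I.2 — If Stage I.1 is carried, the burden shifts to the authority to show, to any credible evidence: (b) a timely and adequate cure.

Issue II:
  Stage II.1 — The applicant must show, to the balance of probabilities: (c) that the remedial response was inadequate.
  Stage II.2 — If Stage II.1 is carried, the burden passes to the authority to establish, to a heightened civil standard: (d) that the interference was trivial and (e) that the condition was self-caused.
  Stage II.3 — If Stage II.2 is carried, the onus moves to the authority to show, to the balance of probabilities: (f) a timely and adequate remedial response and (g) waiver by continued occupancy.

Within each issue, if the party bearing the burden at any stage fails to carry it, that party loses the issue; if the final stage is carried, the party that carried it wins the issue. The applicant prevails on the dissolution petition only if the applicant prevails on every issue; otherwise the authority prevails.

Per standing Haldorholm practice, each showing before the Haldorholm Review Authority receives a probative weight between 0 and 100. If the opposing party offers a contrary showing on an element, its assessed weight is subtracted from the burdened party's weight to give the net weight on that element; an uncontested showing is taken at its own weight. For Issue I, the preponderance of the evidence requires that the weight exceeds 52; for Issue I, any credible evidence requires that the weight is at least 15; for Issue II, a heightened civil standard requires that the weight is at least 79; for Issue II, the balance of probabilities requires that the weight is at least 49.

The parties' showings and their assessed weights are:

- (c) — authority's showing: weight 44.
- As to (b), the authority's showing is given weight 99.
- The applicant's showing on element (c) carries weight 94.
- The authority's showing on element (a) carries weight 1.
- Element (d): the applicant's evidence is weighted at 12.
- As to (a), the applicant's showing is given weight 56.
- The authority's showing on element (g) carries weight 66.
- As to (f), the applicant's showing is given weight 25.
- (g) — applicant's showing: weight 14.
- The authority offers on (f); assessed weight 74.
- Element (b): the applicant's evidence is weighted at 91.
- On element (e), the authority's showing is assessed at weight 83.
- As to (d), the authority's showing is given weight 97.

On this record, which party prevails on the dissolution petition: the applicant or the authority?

— Issue I —
Stage I.1 — burden on applicant; standard: the preponderance of the evidence (weight exceeds 52).
    (a): 56 − 1 = 55 > 52 [met]
  All elements met. The burden passes to the authority.
Stage I.2 — burden on authority; standard: any credible evidence (weight is at least 15).
    (b): 99 − 91 = 8 < 15 [not met]
  Stage I.2 not carried; the authority fails its burden.
The applicant prevails on this issue.
— Issue II —
At Stage II.1 the applicant must meet the balance of probabilities (weight is at least 49): on (c) the weight is 94 less the opposing 44 gives net 50, ≥ 49, so (c) meets the standard.
  Stage II.1 is satisfied; the onus moves to the authority.
At Stage II.2 the authority must meet a heightened civil standard (weight is at least 79): on (d) the weight is 97 less the opposing 12 gives net 85, which does reach 79, so (d) meets the standard; on (e) the weight is 83, which does reach 79, so (e) meets the standard.
  Stage II.2 carried; the burden remains with the authority.
At Stage II.3 the authority must meet the balance of probabilities (weight is at least 49): on (f) the weight is 74 less the opposing 25 gives net 49, which does reach 49, so (f) meets the standard; on (g) the weight is 66 less the opposing 14 gives net 52, ≥ 49, so (g) meets the standard.
  The authority carries the last stage.
With every stage satisfied, the authority prevails on this issue.
Per-issue: Issue I → applicant; Issue II → authority. The applicant must prevail on every issue; overall, the authority prevails.

authority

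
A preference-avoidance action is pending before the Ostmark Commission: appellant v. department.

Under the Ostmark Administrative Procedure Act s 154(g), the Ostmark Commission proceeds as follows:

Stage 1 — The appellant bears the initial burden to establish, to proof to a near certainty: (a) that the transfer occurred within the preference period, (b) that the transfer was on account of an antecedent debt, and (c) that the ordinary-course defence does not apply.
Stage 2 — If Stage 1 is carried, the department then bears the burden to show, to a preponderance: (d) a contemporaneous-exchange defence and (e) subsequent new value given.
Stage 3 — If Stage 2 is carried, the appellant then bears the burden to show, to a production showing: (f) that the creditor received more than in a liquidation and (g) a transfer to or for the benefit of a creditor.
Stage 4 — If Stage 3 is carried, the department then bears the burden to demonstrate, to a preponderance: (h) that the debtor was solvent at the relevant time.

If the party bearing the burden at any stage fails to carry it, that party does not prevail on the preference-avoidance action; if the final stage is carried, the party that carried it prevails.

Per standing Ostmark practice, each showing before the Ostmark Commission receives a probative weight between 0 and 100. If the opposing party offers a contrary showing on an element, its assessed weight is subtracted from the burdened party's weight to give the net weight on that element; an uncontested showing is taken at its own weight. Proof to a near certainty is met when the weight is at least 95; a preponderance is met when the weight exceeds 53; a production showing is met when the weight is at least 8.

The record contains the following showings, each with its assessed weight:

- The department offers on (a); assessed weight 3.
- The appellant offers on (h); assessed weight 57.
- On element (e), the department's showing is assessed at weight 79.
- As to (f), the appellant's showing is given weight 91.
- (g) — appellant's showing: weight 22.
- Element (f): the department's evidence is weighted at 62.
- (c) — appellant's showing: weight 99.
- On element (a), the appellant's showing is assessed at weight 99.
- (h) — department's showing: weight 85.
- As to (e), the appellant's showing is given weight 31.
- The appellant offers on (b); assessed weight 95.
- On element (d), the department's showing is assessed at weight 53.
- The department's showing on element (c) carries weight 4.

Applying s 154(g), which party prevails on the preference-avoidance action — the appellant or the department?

appellant

At Stage 1 the appellant must meet proof to a near certainty (weight is at least 95): on (a) the weight is 99 less the opposing 3 gives net 96, ≥ 95, so (a) meets the standard; on (b) the weight is 95, ≥ 95, so (b) meets the standard; on (c) the weight is 99 less the opposing 4 gives net 95, which does reach 95, so (c) meets the standard.
  Stage 1 is satisfied; the onus moves to the department.
At Stage 2 the department must meet a preponderance (weight exceeds 53): on (d) the weight is 53, ≤ 53, so (d) does not meet the standard; on (e) the weight is 79 less the opposing 31 gives net 48, which does not exceed 53, so (e) does not meet the standard.
  The department does not carry Stage 2.
The appellant prevails.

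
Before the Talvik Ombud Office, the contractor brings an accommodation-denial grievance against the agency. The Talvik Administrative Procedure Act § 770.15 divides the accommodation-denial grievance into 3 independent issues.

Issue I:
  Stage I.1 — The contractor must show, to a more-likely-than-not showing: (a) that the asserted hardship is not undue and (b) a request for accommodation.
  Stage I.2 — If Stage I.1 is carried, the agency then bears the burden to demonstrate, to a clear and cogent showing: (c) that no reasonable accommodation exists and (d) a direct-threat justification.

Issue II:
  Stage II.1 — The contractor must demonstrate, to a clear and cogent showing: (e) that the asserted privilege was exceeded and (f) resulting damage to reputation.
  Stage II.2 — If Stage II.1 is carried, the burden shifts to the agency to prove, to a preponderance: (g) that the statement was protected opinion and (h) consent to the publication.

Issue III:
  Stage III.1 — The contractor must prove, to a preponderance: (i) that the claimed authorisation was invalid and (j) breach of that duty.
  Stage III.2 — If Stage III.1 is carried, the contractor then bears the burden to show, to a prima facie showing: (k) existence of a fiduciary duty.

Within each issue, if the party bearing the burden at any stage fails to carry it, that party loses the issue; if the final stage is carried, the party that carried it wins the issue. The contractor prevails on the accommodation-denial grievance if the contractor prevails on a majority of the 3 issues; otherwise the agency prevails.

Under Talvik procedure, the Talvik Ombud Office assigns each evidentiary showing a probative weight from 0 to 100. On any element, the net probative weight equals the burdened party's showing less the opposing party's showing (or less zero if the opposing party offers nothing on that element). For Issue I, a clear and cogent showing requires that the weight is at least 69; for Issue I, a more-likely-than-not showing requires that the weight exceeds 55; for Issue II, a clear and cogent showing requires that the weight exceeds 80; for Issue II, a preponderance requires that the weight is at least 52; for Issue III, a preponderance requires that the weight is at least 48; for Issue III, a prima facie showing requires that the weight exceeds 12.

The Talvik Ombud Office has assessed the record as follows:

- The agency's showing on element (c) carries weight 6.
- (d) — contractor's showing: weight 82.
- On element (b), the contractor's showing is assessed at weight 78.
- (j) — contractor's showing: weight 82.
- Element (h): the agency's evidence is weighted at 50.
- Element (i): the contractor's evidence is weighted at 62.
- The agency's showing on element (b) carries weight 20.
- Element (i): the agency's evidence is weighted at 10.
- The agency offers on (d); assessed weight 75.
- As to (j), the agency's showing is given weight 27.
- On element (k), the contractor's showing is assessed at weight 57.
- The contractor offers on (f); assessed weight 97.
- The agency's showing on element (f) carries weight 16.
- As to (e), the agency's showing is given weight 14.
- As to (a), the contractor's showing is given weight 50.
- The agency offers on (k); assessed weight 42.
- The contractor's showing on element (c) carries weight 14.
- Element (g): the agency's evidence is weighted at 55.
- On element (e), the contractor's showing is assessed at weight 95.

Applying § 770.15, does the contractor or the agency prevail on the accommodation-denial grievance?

contractor

— Issue I —
Stage I.1 — burden on contractor; standard: a more-likely-than-not showing (weight exceeds 55).
    (a): 50 ≤ 55 [not met]
    (b): 78 − 20 = 58 > 55 [met]
  Stage I.1 not carried; the contractor fails its burden.
The analysis ends at Stage I.1; the agency prevails on this issue.
— Issue II —
At Stage II.1 the contractor must meet a clear and cogent showing (weight exceeds 80): on (e) the weight is 95 less the opposing 14 gives net 81, which does exceed 80, so (e) meets the standard; on (f) the weight is 97 less the opposing 16 gives net 81, which does exceed 80, so (f) meets the standard.
  Stage II.1 carried; the burden shifts to the agency.
At Stage II.2 the agency must meet a preponderance (weight is at least 52): on (g) the weight is 55, which does reach 52, so (g) meets the standard; on (h) the weight is 50, < 52, so (h) does not meet the standard.
  The agency does not carry Stage II.2.
The analysis ends at Stage II.2; the contractor prevails on this issue.
— Issue III —
At Stage III.1 the contractor must meet a preponderance (weight is at least 48): on (i) the weight is 62 less the opposing 10 gives net 52, ≥ 48, so (i) meets the standard; on (j) the weight is 82 less the opposing 27 gives net 55, ≥ 48, so (j) meets the standard.
  Stage III.1 is satisfied; the contractor continues to bear the burden.
At Stage III.2 the contractor must meet a prima facie showing (weight exceeds 12): on (k) the weight is 57 less the opposing 42 gives net 15, which does exceed 12, so (k) meets the standard.
  All elements met at the final stage.
With every stage satisfied, the contractor prevails on this issue.
Per-issue: Issue I → agency; Issue II → contractor; Issue III → contractor. The contractor must prevail on a majority of issues; overall, the contractor prevails.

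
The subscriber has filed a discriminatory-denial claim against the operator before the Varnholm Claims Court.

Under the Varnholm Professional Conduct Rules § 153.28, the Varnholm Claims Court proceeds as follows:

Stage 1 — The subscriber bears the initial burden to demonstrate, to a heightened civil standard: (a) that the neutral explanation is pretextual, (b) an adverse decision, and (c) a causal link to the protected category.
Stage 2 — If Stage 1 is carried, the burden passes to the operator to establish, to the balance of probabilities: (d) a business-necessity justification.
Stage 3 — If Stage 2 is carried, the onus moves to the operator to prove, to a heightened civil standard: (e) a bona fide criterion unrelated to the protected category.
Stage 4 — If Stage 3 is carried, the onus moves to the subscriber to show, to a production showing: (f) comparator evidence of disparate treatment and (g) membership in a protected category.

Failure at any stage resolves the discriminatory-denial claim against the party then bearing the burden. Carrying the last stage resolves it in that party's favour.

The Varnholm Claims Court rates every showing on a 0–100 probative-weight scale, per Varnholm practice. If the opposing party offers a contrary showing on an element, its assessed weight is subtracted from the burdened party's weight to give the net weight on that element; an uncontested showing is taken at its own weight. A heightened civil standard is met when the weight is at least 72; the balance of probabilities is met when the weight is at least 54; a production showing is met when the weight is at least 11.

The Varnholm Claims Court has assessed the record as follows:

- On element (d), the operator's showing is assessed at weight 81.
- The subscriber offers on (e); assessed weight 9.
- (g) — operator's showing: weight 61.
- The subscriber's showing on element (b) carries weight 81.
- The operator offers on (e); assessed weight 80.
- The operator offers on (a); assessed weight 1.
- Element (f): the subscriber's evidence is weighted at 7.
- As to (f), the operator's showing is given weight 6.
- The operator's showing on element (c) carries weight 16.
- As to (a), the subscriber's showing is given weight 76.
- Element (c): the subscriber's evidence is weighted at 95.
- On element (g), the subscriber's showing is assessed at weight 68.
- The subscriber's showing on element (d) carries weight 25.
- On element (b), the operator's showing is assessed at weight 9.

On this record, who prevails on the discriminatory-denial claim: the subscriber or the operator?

subscriber

Stage 1 (subscriber, a heightened civil standard, weight is at least 72): (a) net 76−1=75 ≥ 72 — meets; (b) net 81−9=72 ≥ 72 — meets; (c) net 95−16=79 ≥ 72 — meets.
  The subscriber carries Stage 1; the operator now bears the burden.
Stage 2 (operator, the balance of probabilities, weight is at least 54): (d) net 81−25=56 ≥ 54 — meets.
  Stage 2 carried; the burden remains with the operator.
Stage 3 (operator, a heightened civil standard, weight is at least 72): (e) net 80−9=71 < 72 — fails.
  Stage 3 not carried; the operator fails its burden.
So the subscriber prevails.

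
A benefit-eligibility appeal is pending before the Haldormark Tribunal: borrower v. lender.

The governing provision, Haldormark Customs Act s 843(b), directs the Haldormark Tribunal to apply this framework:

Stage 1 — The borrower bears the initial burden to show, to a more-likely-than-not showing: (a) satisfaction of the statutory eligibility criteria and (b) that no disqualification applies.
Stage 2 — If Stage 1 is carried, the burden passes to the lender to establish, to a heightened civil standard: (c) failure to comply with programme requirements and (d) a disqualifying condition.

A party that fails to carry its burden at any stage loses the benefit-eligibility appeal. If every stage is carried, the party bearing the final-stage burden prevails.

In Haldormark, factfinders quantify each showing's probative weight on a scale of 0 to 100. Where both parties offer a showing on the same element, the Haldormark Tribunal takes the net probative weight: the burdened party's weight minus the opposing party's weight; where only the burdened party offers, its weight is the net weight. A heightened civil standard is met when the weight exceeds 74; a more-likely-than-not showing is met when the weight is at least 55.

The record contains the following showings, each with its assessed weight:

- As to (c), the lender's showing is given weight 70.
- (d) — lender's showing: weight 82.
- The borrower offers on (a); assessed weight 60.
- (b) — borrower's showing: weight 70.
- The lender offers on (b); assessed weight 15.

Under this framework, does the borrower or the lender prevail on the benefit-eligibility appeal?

borrower

At Stage 1 the borrower must meet a more-likely-than-not showing (weight is at least 55): on (a) the weight is 60, which does reach 55, so (a) meets the standard; on (b) the weight is 70 less the opposing 15 gives net 55, which does reach 55, so (b) meets the standard.
  Stage 1 is satisfied; the onus moves to the lender.
At Stage 2 the lender must meet a heightened civil standard (weight exceeds 74): on (c) the weight is 70, ≤ 74, so (c) does not meet the standard; on (d) the weight is 82, > 74, so (d) meets the standard.
  The lender does not carry Stage 2.
The borrower prevails.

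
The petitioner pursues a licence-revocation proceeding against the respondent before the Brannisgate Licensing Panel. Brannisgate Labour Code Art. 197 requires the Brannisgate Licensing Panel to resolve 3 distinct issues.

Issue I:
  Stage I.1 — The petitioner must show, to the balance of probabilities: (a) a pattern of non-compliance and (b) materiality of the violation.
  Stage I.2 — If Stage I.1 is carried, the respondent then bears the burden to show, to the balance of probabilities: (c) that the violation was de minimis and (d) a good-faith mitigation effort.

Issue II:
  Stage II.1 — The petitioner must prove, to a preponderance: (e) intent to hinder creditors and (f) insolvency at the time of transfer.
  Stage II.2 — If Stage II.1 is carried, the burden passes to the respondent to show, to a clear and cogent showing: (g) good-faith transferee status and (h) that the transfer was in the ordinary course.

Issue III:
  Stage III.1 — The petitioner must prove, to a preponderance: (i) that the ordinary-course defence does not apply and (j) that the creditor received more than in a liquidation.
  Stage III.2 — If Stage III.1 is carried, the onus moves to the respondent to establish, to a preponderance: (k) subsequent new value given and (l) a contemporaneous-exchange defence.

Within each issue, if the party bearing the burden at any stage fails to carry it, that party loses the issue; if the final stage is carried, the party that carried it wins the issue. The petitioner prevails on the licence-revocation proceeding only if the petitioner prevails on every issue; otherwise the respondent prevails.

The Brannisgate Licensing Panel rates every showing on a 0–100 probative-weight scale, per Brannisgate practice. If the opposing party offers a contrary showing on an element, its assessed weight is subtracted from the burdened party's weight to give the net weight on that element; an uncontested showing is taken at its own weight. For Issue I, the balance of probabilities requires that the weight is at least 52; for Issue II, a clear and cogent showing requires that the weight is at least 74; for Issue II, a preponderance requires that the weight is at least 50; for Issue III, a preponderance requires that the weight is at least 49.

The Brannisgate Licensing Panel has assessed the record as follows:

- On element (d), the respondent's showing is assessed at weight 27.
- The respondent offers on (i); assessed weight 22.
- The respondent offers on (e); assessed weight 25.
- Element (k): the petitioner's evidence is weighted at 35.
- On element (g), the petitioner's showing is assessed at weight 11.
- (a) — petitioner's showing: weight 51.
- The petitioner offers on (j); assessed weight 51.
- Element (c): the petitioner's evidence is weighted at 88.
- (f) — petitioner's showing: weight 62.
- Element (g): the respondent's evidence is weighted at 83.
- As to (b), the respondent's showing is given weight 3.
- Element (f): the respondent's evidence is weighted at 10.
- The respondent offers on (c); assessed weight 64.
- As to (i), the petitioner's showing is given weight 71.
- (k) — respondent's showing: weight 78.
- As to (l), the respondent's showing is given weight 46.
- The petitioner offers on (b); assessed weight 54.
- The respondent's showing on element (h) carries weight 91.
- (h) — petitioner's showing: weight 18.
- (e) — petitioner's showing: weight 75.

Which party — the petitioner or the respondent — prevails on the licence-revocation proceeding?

— Issue I —
Stage I.1 — burden on petitioner; standard: the balance of probabilities (weight is at least 52).
    (a): 51 < 52 [not met]
    (b): 54 − 3 = 51 < 52 [not met]
  Not every element is met, so the petitioner fails to carry Stage I.1.
The respondent prevails on this issue.
— Issue II —
Stage II.1 — burden on petitioner; standard: a preponderance (weight is at least 50).
    (e): 75 − 25 = 50 ≥ 50 [met]
    (f): 62 − 10 = 52 ≥ 50 [met]
  All elements met. The burden passes to the respondent.
Stage II.2 — burden on respondent; standard: a clear and cogent showing (weight is at least 74).
    (g): 83 − 11 = 72 < 74 [not met]
    (h): 91 − 18 = 73 < 74 [not met]
  Stage II.2 not carried; the respondent fails its burden.
The analysis ends at Stage II.2; the petitioner prevails on this issue.
— Issue III —
At Stage III.1 the petitioner must meet a preponderance (weight is at least 49): on (i) the weight is 71 less the opposing 22 gives net 49, ≥ 49, so (i) meets the standard; on (j) the weight is 51, which does reach 49, so (j) meets the standard.
  Stage III.1 is satisfied; the onus moves to the respondent.
At Stage III.2 the respondent must meet a preponderance (weight is at least 49): on (k) the weight is 78 less the opposing 35 gives net 43, < 49, so (k) does not meet the standard; on (l) the weight is 46, < 49, so (l) does not meet the standard.
  The respondent does not carry Stage III.2.
The petitioner prevails on this issue.
Per-issue: Issue I → respondent; Issue II → petitioner; Issue III → petitioner. The petitioner must prevail on every issue; overall, the respondent prevails.

respondent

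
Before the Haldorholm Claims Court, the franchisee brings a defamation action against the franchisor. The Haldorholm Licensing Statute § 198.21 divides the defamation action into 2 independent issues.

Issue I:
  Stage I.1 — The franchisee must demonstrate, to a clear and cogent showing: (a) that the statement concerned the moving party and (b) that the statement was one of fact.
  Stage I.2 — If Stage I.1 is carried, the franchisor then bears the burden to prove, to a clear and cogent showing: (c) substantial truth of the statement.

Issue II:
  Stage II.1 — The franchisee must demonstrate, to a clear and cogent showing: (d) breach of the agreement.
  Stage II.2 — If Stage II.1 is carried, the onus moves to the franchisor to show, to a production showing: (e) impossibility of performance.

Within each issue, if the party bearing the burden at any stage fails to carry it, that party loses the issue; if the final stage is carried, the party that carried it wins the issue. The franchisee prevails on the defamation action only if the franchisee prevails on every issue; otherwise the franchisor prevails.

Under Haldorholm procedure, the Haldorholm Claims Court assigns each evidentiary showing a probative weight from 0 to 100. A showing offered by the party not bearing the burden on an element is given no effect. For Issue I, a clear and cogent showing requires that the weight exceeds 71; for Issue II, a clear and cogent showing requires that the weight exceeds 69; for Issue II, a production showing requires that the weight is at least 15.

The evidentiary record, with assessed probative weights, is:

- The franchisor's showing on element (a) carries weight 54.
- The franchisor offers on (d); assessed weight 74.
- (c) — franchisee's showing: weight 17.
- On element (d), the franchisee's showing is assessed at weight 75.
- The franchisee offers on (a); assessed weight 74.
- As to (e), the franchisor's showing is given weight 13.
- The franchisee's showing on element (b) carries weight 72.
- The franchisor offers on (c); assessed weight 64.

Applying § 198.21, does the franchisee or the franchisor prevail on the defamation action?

franchisee

— Issue I —
Stage I.1 (franchisee, a clear and cogent showing, weight exceeds 71): (a) 74 (franchisor's 54 disregarded) > 71 — meets; (b) 72 > 71 — meets.
  Stage I.1 carried; the burden shifts to the franchisor.
Stage I.2 (franchisor, a clear and cogent showing, weight exceeds 71): (c) 64 (franchisee's 17 disregarded) ≤ 71 — fails.
  Not every element is met, so the franchisor fails to carry Stage I.2.
The franchisee prevails on this issue.
— Issue II —
Stage II.1 — burden on franchisee; standard: a clear and cogent showing (weight exceeds 69).
    (d): 75 (franchisor's 74 disregarded) > 69 [met]
  All elements met. The burden passes to the franchisor.
Stage II.2 — burden on franchisor; standard: a production showing (weight is at least 15).
    (e): 13 < 15 [not met]
  Not every element is met, so the franchisor fails to carry Stage II.2.
The franchisee prevails on this issue.
Per-issue: Issue I → franchisee; Issue II → franchisee. The franchisee must prevail on every issue; overall, the franchisee prevails.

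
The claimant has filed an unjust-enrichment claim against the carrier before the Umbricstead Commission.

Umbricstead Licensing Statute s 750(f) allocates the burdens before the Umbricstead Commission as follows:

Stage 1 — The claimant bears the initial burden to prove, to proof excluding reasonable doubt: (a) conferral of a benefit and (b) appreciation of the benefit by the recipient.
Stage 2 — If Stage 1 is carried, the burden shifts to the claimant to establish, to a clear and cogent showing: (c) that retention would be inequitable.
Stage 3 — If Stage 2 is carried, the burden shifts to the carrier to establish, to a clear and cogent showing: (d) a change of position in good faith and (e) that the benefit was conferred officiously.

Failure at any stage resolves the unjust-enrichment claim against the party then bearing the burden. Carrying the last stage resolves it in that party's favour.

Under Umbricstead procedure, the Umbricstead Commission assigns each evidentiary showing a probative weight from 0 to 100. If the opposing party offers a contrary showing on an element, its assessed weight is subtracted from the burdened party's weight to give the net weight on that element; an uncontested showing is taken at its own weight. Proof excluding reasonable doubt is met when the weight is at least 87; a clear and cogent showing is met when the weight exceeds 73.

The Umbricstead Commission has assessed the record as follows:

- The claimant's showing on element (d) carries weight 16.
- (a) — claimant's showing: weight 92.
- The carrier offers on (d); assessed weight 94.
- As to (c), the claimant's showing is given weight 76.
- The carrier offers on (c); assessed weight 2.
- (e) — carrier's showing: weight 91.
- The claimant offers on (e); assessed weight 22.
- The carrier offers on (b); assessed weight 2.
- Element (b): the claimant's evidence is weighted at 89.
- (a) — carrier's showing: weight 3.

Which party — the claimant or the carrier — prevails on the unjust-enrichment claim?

claimant

Stage 1 — burden on claimant; standard: proof excluding reasonable doubt (weight is at least 87).
    (a): 92 − 3 = 89 ≥ 87 [met]
    (b): 89 − 2 = 87 ≥ 87 [met]
  Stage 1 carried; the burden remains with the claimant.
Stage 2 — burden on claimant; standard: a clear and cogent showing (weight exceeds 73).
    (c): 76 − 2 = 74 > 73 [met]
  All elements met. The burden passes to the carrier.
Stage 3 — burden on carrier; standard: a clear and cogent showing (weight exceeds 73).
    (d): 94 − 16 = 78 > 73 [met]
    (e): 91 − 22 = 69 ≤ 73 [not met]
  The carrier does not carry Stage 3.
The claimant prevails.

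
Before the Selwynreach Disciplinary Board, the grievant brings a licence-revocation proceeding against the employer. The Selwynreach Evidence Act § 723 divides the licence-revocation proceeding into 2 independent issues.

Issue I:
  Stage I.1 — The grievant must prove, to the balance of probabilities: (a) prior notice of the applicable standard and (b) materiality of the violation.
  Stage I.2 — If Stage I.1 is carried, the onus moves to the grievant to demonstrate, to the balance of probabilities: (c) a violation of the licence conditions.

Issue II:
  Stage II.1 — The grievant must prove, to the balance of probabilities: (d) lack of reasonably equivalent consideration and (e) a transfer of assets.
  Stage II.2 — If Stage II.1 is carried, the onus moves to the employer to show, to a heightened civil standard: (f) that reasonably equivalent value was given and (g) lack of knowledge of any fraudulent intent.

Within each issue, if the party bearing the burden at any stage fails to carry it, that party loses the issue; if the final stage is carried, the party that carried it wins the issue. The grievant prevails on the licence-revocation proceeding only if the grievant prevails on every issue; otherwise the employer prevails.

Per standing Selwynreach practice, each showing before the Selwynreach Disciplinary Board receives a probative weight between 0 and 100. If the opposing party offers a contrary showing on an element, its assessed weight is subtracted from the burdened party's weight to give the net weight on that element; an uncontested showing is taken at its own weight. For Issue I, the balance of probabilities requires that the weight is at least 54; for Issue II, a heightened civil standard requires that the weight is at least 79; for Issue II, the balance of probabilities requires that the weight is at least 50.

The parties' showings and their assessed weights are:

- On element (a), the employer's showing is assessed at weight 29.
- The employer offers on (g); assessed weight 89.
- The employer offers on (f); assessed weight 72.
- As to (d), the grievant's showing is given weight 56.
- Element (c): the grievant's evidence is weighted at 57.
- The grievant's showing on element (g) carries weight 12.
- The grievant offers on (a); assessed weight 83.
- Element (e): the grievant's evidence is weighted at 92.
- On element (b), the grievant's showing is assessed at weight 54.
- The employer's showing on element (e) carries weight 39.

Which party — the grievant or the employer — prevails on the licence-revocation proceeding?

grievant

— Issue I —
Stage I.1 (grievant, the balance of probabilities, weight is at least 54): (a) net 83−29=54 ≥ 54 — meets; (b) 54 ≥ 54 — meets.
  Stage I.1 carried; the burden remains with the grievant.
Stage I.2 (grievant, the balance of probabilities, weight is at least 54): (c) 57 ≥ 54 — meets.
  Stage I.2 carried; the final stage is satisfied.
Every stage carried; the grievant prevails on this issue.
— Issue II —
At Stage II.1 the grievant must meet the balance of probabilities (weight is at least 50): on (d) the weight is 56, which does reach 50, so (d) meets the standard; on (e) the weight is 92 less the opposing 39 gives net 53, ≥ 50, so (e) meets the standard.
  All elements met. The burden passes to the employer.
At Stage II.2 the employer must meet a heightened civil standard (weight is at least 79): on (f) the weight is 72, which does not reach 79, so (f) does not meet the standard; on (g) the weight is 89 less the opposing 12 gives net 77, < 79, so (g) does not meet the standard.
  Not every element is met, so the employer fails to carry Stage II.2.
The analysis ends at Stage II.2; the grievant prevails on this issue.
Per-issue: Issue I → grievant; Issue II → grievant. The grievant must prevail on every issue; overall, the grievant prevails.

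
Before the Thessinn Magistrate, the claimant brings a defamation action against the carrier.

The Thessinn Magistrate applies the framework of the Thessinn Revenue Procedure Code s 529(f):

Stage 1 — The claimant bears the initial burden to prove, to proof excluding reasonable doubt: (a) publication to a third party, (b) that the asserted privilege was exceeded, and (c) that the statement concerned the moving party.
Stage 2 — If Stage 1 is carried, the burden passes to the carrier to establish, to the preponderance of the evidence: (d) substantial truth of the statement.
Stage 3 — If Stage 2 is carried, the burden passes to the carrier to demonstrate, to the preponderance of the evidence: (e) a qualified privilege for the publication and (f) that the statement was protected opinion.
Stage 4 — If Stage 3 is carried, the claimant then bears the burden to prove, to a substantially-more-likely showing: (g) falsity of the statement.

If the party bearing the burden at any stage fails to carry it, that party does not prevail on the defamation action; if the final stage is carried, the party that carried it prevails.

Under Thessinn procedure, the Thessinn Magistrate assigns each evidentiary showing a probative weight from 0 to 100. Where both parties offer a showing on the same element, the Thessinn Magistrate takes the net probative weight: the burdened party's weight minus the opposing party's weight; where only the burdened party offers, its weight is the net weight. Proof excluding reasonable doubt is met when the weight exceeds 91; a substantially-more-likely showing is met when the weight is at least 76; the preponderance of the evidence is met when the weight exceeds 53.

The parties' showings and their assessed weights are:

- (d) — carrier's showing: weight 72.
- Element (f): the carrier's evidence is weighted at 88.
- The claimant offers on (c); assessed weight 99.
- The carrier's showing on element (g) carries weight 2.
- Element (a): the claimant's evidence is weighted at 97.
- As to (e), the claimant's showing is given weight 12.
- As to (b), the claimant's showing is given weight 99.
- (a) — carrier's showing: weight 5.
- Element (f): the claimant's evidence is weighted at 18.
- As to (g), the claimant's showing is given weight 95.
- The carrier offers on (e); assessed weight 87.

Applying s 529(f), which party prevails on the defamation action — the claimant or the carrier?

Stage 1 (claimant, proof excluding reasonable doubt, weight exceeds 91): (a) net 97−5=92 > 91 — meets; (b) 99 > 91 — meets; (c) 99 > 91 — meets.
  Stage 1 carried; the burden shifts to the carrier.
Stage 2 (carrier, the preponderance of the evidence, weight exceeds 53): (d) 72 > 53 — meets.
  All elements met. The carrier retains the burden for Stage 3.
Stage 3 (carrier, the preponderance of the evidence, weight exceeds 53): (e) net 87−12=75 > 53 — meets; (f) net 88−18=70 > 53 — meets.
  The carrier carries Stage 3; the claimant now bears the burden.
Stage 4 (claimant, a substantially-more-likely showing, weight is at least 76): (g) net 95−2=93 ≥ 76 — meets.
  Stage 4 carried; the final stage is satisfied.
Every stage carried; the claimant prevails.

claimant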